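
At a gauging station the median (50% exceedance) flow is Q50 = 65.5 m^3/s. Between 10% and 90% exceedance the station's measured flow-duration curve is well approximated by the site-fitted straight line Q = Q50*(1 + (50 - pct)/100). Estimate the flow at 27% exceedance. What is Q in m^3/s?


Q = 65.5 * (1 + (50 - 27)/100) = 80.5650 m^3/s


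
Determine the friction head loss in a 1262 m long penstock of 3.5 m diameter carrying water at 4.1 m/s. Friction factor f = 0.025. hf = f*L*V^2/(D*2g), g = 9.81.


hf = 0.025 * 1262 * 4.1^2 / (3.5 * 2 * 9.81) = 7.7232 m


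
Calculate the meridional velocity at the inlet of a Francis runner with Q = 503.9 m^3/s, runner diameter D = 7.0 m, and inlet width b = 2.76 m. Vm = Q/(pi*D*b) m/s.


Vm = 503.9 / (pi * 7.0 * 2.76) = 8.3021 m/s


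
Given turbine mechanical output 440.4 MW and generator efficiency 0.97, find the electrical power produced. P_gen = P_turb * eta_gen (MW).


P_gen = 440.4 * 0.97 = 427.1880 MW


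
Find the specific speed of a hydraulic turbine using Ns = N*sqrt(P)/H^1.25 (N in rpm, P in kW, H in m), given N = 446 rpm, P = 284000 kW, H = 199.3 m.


Ns = 446 * 284000^0.5 / 199.3^1.25 = 317.4022


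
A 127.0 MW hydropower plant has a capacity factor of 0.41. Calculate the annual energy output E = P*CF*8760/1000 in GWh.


E = 127.0 * 0.41 * 8760 / 1000 = 456.1332 GWh


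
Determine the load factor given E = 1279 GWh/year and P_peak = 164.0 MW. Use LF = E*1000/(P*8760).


LF = 1279 * 1000 / (164.0 * 8760) = 0.8903


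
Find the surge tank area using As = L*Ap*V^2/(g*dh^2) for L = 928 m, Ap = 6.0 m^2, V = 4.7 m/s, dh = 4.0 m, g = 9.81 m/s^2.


As = 928 * 6.0 * 4.7^2 / (9.81 * 4.0^2) = 783.6208 m^2


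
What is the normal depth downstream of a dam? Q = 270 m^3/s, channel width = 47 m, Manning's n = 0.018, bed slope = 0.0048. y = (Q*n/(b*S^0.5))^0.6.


y = (270 * 0.018 / (47 * 0.0048^0.5))^0.6 = 1.2716 m


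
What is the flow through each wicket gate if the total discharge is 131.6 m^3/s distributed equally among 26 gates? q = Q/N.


q = 131.6 / 26 = 5.0615 m^3/s


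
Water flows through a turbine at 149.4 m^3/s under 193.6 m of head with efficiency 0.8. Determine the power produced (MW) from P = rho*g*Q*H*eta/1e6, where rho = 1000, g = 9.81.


P = 1000 * 9.81 * 149.4 * 193.6 * 0.8 / 1e6 = 226.9943 MW


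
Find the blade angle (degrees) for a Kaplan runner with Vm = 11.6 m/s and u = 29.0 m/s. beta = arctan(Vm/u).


beta = arctan(11.6 / 29.0) = 21.8014 degrees


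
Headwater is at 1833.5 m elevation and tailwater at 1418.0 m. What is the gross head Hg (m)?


Hg = 1833.5 - 1418.0 = 415.5000 m


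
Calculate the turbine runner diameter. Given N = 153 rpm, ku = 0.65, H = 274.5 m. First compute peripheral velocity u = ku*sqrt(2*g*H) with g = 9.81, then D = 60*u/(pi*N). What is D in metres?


u = 0.65 * sqrt(2*9.81*274.5) = 47.7017 m/s
D = 60 * 47.7017 / (pi * 153) = 5.9545 m


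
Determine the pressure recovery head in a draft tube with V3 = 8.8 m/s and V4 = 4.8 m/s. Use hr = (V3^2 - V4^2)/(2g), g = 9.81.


hr = (8.8^2 - 4.8^2) / (2*9.81) = 2.7727 m


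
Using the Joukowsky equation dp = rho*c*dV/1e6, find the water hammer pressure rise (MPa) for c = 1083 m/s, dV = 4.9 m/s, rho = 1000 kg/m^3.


dp = 1000 * 1083 * 4.9 / 1e6 = 5.3067 MPa


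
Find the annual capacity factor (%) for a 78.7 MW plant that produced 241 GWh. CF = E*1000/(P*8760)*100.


CF = 241 * 1000 / (78.7 * 8760) * 100 = 34.9573 %


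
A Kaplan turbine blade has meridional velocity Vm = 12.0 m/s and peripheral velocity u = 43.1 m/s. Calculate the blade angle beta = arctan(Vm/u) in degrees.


beta = arctan(12.0 / 43.1) = 15.5584 degrees


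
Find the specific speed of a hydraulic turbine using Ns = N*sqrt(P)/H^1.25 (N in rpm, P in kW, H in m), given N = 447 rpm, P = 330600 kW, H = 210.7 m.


Ns = 447 * 330600^0.5 / 210.7^1.25 = 320.1683


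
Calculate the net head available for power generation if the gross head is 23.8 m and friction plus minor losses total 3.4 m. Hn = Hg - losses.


Hn = 23.8 - 3.4 = 20.4000 m


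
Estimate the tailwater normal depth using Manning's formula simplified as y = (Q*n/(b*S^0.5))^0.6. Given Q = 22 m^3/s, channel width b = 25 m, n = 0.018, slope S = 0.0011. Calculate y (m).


y = (22 * 0.018 / (25 * 0.0011^0.5))^0.6 = 0.6419 m


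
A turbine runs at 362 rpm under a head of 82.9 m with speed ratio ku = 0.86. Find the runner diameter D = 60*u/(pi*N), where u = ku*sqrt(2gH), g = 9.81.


u = 0.86 * sqrt(2*9.81*82.9) = 34.6837 m/s
D = 60 * 34.6837 / (pi * 362) = 1.8299 m


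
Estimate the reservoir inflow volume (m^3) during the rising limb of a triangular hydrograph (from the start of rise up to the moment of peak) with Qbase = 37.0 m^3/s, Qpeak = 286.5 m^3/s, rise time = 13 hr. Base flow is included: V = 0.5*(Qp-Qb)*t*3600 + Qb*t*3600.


V = 0.5*(286.5 - 37.0)*13*3600 + 37.0*13*3600 = 7.5699e+06 m^3


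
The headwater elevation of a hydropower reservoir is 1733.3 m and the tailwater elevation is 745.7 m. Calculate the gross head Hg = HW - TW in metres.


Hg = 1733.3 - 745.7 = 987.6000 m


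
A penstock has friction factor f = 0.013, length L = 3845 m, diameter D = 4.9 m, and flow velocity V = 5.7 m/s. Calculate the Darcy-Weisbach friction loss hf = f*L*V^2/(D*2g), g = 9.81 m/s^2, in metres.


hf = 0.013 * 3845 * 5.7^2 / (4.9 * 2 * 9.81) = 16.8925 m


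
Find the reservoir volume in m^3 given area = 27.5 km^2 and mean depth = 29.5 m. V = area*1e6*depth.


V = 27.5 * 1e6 * 29.5 = 8.1125e+08 m^3


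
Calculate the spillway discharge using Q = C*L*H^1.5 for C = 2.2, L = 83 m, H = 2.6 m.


Q = 2.2 * 83 * 2.6^1.5 = 765.5275 m^3/s


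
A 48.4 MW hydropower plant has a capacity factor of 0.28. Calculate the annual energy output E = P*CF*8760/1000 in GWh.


E = 48.4 * 0.28 * 8760 / 1000 = 118.7155 GWh


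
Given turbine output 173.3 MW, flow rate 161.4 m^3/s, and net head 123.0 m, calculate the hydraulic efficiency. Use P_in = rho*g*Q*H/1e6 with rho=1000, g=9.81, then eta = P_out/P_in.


P_in = 1000 * 9.81 * 161.4 * 123.0 / 1e6 = 194.7501 MW
eta = 173.3 / 194.7501 = 0.8899


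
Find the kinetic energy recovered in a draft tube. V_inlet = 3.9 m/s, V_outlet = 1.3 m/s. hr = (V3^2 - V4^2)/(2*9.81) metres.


hr = (3.9^2 - 1.3^2) / (2*9.81) = 0.6891 m


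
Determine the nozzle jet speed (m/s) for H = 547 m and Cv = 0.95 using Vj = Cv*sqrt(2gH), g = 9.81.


Vj = 0.95 * sqrt(2*9.81*547) = 98.4162 m/s


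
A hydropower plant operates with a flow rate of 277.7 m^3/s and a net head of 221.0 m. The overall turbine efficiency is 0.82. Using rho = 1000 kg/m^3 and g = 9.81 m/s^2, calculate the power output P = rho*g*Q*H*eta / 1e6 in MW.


P = 1000 * 9.81 * 277.7 * 221.0 * 0.82 / 1e6 = 493.6862 MW


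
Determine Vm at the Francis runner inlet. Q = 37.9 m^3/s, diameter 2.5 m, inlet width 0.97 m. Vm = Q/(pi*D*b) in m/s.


Vm = 37.9 / (pi * 2.5 * 0.97) = 4.9748 m/s


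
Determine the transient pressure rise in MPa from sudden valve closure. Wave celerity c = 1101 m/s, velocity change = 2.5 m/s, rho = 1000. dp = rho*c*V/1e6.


dp = 1000 * 1101 * 2.5 / 1e6 = 2.7525 MPa


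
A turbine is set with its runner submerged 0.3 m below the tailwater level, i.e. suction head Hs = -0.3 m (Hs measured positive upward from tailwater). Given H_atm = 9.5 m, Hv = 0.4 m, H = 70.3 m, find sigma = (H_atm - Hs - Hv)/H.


sigma = (9.5 - (-0.3) - 0.4) / 70.3 = 0.1337


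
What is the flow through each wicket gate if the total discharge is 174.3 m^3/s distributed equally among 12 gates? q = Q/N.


q = 174.3 / 12 = 14.5250 m^3/s


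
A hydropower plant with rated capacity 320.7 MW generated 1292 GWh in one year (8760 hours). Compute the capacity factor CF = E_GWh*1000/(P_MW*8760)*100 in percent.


CF = 1292 * 1000 / (320.7 * 8760) * 100 = 45.9896 %


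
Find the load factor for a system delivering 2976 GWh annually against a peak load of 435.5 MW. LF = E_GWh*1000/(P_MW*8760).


LF = 2976 * 1000 / (435.5 * 8760) = 0.7801


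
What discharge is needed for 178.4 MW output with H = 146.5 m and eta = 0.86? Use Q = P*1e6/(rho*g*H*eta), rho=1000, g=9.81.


Q = 178.4 * 1e6 / (1000 * 9.81 * 146.5 * 0.86) = 144.3410 m^3/s


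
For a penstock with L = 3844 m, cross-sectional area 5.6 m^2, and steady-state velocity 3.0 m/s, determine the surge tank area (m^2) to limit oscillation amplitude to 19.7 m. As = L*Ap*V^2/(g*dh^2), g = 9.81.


As = 3844 * 5.6 * 3.0^2 / (9.81 * 19.7^2) = 50.8877 m^2


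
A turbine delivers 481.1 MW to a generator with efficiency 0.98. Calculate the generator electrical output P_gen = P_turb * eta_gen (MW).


P_gen = 481.1 * 0.98 = 471.4780 MW


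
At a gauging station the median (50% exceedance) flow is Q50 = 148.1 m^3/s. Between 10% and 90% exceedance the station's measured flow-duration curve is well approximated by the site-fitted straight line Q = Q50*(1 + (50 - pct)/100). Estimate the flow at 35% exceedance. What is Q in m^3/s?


Q = 148.1 * (1 + (50 - 35)/100) = 170.3150 m^3/s


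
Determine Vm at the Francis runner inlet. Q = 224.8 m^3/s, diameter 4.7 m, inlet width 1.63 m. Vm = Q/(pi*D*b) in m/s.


Vm = 224.8 / (pi * 4.7 * 1.63) = 9.3403 m/s


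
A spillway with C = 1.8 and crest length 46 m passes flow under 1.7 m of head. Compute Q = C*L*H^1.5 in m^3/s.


Q = 1.8 * 46 * 1.7^1.5 = 183.5286 m^3/s


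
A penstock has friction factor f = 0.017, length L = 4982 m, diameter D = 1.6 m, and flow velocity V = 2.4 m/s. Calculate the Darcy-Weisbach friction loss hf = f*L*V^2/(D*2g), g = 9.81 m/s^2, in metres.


hf = 0.017 * 4982 * 2.4^2 / (1.6 * 2 * 9.81) = 15.5402 m


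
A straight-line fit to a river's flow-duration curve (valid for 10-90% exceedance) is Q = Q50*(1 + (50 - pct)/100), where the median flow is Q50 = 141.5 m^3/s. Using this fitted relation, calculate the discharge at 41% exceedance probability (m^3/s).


Q = 141.5 * (1 + (50 - 41)/100) = 154.2350 m^3/s


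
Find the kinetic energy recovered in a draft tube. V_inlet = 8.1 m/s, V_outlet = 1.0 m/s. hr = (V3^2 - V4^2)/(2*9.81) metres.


hr = (8.1^2 - 1.0^2) / (2*9.81) = 3.2931 m


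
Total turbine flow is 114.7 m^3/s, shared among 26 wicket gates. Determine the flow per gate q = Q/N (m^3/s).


q = 114.7 / 26 = 4.4115 m^3/s


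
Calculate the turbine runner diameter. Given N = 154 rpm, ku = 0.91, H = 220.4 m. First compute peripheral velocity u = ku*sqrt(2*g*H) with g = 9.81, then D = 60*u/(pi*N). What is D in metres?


u = 0.91 * sqrt(2*9.81*220.4) = 59.8407 m/s
D = 60 * 59.8407 / (pi * 154) = 7.4213 m


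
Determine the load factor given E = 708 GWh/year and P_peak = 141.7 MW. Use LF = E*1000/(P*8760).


LF = 708 * 1000 / (141.7 * 8760) = 0.5704


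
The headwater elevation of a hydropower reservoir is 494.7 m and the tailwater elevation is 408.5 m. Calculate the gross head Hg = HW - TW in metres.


Hg = 494.7 - 408.5 = 86.2000 m


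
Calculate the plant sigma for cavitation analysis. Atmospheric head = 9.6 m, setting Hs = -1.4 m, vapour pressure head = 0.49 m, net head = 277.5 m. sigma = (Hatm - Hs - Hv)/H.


sigma = (9.6 - (-1.4) - 0.49) / 277.5 = 0.0379


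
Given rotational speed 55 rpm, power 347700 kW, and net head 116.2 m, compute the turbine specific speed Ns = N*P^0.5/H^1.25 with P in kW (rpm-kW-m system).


Ns = 55 * 347700^0.5 / 116.2^1.25 = 85.0075


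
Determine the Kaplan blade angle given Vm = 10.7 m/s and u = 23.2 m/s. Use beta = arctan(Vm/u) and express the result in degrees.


beta = arctan(10.7 / 23.2) = 24.7595 degrees


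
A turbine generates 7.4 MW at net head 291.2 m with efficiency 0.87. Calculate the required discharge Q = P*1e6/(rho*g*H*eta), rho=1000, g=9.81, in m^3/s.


Q = 7.4 * 1e6 / (1000 * 9.81 * 291.2 * 0.87) = 2.9775 m^3/s


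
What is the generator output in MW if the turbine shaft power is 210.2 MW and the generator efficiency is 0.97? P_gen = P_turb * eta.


P_gen = 210.2 * 0.97 = 203.8940 MW


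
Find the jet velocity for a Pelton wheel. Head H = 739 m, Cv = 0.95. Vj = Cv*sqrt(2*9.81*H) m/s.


Vj = 0.95 * sqrt(2*9.81*739) = 114.3919 m/s


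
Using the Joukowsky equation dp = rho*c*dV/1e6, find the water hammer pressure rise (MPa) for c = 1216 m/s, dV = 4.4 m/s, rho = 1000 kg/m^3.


dp = 1000 * 1216 * 4.4 / 1e6 = 5.3504 MPa


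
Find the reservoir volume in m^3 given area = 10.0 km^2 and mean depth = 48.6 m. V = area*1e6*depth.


V = 10.0 * 1e6 * 48.6 = 4.8600e+08 m^3


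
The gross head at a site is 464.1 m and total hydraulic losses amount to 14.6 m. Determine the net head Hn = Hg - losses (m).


Hn = 464.1 - 14.6 = 449.5000 m


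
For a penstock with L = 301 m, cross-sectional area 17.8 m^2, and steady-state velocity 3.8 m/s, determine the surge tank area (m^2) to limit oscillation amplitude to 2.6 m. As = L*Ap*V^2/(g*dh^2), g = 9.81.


As = 301 * 17.8 * 3.8^2 / (9.81 * 2.6^2) = 1166.6430 m^2


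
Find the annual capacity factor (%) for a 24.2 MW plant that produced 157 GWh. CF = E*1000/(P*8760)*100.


CF = 157 * 1000 / (24.2 * 8760) * 100 = 74.0594 %


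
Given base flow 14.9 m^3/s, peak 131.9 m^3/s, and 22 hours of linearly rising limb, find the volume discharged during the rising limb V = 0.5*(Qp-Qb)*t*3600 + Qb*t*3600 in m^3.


V = 0.5*(131.9 - 14.9)*22*3600 + 14.9*22*3600 = 5.8133e+06 m^3


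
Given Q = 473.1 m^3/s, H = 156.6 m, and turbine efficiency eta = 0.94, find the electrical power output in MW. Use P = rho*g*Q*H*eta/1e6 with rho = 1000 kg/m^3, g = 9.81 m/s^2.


P = 1000 * 9.81 * 473.1 * 156.6 * 0.94 / 1e6 = 683.1901 MW


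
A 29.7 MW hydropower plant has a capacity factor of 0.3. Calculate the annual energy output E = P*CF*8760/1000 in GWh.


E = 29.7 * 0.3 * 8760 / 1000 = 78.0516 GWh


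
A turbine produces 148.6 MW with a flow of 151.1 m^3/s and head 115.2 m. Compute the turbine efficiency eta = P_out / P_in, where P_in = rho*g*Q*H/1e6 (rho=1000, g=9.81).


P_in = 1000 * 9.81 * 151.1 * 115.2 / 1e6 = 170.7599 MW
eta = 148.6 / 170.7599 = 0.8702


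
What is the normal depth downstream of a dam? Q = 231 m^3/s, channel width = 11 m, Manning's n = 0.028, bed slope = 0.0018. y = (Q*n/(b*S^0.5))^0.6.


y = (231 * 0.028 / (11 * 0.0018^0.5))^0.6 = 4.8422 m


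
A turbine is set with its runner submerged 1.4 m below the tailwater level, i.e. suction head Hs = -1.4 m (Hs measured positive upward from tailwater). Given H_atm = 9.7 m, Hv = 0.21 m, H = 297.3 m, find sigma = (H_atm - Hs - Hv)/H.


sigma = (9.7 - (-1.4) - 0.21) / 297.3 = 0.0366


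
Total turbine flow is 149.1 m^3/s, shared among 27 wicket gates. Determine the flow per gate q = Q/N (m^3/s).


q = 149.1 / 27 = 5.5222 m^3/s


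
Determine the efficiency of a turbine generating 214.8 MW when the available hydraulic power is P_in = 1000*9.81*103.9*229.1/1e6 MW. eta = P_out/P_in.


P_in = 1000 * 9.81 * 103.9 * 229.1 / 1e6 = 233.5122 MW
eta = 214.8 / 233.5122 = 0.9199


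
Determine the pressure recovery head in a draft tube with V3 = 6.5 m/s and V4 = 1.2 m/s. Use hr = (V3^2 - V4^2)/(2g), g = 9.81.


hr = (6.5^2 - 1.2^2) / (2*9.81) = 2.0800 m


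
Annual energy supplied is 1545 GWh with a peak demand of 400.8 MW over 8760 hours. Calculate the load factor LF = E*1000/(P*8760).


LF = 1545 * 1000 / (400.8 * 8760) = 0.4400


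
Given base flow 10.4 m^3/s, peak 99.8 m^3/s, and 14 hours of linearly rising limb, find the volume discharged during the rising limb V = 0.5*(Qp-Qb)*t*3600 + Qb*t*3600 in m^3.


V = 0.5*(99.8 - 10.4)*14*3600 + 10.4*14*3600 = 2.7770e+06 m^3


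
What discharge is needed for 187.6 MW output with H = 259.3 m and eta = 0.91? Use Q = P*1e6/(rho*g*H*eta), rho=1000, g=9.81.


Q = 187.6 * 1e6 / (1000 * 9.81 * 259.3 * 0.91) = 81.0438 m^3/s


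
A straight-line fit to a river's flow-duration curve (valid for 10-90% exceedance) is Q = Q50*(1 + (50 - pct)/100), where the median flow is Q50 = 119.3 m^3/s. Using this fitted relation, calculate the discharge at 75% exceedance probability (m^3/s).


Q = 119.3 * (1 + (50 - 75)/100) = 89.4750 m^3/s


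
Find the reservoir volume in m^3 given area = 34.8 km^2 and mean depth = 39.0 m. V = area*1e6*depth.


V = 34.8 * 1e6 * 39.0 = 1.3572e+09 m^3


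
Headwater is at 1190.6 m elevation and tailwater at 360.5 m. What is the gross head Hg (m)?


Hg = 1190.6 - 360.5 = 830.1000 m


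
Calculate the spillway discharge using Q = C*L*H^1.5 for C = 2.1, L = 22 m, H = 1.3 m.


Q = 2.1 * 22 * 1.3^1.5 = 68.4789 m^3/s


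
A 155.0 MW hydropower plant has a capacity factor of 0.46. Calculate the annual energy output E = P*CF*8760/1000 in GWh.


E = 155.0 * 0.46 * 8760 / 1000 = 624.5880 GWh


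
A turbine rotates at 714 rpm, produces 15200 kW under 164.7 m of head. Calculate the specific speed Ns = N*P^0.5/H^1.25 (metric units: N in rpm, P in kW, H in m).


Ns = 714 * 15200^0.5 / 164.7^1.25 = 149.1946


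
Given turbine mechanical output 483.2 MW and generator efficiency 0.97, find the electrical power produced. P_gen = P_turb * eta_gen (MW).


P_gen = 483.2 * 0.97 = 468.7040 MW


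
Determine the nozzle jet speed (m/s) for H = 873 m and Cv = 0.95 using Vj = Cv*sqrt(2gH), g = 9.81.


Vj = 0.95 * sqrt(2*9.81*873) = 124.3312 m/s


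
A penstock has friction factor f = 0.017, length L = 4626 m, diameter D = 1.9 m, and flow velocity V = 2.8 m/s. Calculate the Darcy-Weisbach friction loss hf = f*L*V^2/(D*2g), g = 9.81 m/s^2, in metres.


hf = 0.017 * 4626 * 2.8^2 / (1.9 * 2 * 9.81) = 16.5393 m


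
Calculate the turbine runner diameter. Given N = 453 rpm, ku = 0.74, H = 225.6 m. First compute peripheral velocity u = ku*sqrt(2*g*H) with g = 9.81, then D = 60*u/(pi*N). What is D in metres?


u = 0.74 * sqrt(2*9.81*225.6) = 49.2324 m/s
D = 60 * 49.2324 / (pi * 453) = 2.0756 m


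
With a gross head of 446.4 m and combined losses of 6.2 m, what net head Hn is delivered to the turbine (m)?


Hn = 446.4 - 6.2 = 440.2000 m


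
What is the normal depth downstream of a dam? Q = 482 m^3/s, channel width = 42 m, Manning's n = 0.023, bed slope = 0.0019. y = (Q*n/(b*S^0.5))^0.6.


y = (482 * 0.023 / (42 * 0.0019^0.5))^0.6 = 2.9464 m


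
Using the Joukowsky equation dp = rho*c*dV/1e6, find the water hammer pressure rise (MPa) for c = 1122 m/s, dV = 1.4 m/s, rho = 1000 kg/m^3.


dp = 1000 * 1122 * 1.4 / 1e6 = 1.5708 MPa


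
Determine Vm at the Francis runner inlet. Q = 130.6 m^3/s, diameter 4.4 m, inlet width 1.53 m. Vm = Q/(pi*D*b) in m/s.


Vm = 130.6 / (pi * 4.4 * 1.53) = 6.1752 m/s


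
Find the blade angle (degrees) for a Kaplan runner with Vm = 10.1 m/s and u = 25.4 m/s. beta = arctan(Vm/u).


beta = arctan(10.1 / 25.4) = 21.6846 degrees


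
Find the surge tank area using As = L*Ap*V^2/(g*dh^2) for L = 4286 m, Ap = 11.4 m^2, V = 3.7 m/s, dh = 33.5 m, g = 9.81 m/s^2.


As = 4286 * 11.4 * 3.7^2 / (9.81 * 33.5^2) = 60.7578 m^2


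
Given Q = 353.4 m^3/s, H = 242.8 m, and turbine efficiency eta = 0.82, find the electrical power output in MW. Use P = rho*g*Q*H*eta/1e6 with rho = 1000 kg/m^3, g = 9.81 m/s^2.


P = 1000 * 9.81 * 353.4 * 242.8 * 0.82 / 1e6 = 690.2368 MW


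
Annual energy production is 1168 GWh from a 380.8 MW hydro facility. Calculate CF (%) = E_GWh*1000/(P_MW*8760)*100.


CF = 1168 * 1000 / (380.8 * 8760) * 100 = 35.0140 %


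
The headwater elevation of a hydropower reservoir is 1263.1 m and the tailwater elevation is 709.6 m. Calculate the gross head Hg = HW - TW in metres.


Hg = 1263.1 - 709.6 = 553.5000 m


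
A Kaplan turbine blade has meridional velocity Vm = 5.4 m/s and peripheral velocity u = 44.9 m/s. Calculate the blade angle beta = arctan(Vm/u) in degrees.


beta = arctan(5.4 / 44.9) = 6.8579 degrees


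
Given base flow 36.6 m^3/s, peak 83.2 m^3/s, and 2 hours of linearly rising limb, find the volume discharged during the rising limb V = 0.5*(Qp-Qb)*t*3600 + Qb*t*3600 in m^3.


V = 0.5*(83.2 - 36.6)*2*3600 + 36.6*2*3600 = 431280.0000 m^3


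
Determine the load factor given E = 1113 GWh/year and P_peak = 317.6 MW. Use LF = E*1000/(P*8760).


LF = 1113 * 1000 / (317.6 * 8760) = 0.4000


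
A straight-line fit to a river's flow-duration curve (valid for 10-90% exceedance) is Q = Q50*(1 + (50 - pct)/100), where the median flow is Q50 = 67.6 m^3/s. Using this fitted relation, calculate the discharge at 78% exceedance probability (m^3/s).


Q = 67.6 * (1 + (50 - 78)/100) = 48.6720 m^3/s


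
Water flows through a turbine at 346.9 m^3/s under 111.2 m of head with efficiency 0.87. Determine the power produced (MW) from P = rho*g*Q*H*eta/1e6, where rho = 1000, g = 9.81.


P = 1000 * 9.81 * 346.9 * 111.2 * 0.87 / 1e6 = 329.2284 MW


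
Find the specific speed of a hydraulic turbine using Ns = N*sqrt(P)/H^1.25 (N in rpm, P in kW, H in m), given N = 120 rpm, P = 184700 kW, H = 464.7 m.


Ns = 120 * 184700^0.5 / 464.7^1.25 = 23.9028


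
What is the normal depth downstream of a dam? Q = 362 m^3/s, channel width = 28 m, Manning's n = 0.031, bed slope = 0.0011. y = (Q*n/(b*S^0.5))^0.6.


y = (362 * 0.031 / (28 * 0.0011^0.5))^0.6 = 4.4599 m


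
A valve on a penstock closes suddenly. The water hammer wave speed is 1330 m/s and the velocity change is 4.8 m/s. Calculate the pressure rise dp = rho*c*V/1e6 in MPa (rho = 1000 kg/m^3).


dp = 1000 * 1330 * 4.8 / 1e6 = 6.3840 MPa


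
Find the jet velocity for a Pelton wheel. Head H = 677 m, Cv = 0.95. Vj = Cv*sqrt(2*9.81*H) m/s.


Vj = 0.95 * sqrt(2*9.81*677) = 109.4882 m/s


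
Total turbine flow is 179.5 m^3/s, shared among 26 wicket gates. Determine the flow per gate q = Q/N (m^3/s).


q = 179.5 / 26 = 6.9038 m^3/s


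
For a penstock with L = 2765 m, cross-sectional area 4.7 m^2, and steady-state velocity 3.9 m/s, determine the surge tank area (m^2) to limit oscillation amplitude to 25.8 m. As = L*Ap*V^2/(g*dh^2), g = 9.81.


As = 2765 * 4.7 * 3.9^2 / (9.81 * 25.8^2) = 30.2701 m^2


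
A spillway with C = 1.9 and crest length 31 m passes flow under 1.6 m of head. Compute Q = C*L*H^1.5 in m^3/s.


Q = 1.9 * 31 * 1.6^1.5 = 119.2052 m^3/s


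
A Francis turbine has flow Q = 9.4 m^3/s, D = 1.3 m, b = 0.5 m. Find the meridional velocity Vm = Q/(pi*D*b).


Vm = 9.4 / (pi * 1.3 * 0.5) = 4.6033 m/s


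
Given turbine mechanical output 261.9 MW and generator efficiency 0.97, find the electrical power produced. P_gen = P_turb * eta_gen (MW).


P_gen = 261.9 * 0.97 = 254.0430 MW


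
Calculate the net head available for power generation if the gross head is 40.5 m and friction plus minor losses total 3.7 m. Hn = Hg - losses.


Hn = 40.5 - 3.7 = 36.8000 m


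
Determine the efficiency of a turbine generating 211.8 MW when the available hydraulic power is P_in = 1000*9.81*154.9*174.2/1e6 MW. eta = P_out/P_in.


P_in = 1000 * 9.81 * 154.9 * 174.2 / 1e6 = 264.7089 MW
eta = 211.8 / 264.7089 = 0.8001


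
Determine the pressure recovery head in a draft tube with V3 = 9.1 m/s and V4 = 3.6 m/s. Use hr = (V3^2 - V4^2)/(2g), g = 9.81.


hr = (9.1^2 - 3.6^2) / (2*9.81) = 3.5601 m


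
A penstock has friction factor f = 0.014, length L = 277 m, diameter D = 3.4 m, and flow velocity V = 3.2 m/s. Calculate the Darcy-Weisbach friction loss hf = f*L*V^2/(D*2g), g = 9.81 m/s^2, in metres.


hf = 0.014 * 277 * 3.2^2 / (3.4 * 2 * 9.81) = 0.5953 m


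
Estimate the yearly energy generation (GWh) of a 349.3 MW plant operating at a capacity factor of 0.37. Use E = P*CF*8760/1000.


E = 349.3 * 0.37 * 8760 / 1000 = 1132.1512 GWh


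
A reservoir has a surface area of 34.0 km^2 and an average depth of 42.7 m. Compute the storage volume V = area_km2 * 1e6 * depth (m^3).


V = 34.0 * 1e6 * 42.7 = 1.4518e+09 m^3


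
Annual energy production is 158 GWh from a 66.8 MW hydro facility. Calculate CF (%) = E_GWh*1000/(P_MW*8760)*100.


CF = 158 * 1000 / (66.8 * 8760) * 100 = 27.0008 %


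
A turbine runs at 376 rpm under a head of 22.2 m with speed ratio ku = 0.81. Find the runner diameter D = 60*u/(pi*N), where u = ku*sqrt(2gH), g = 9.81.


u = 0.81 * sqrt(2*9.81*22.2) = 16.9048 m/s
D = 60 * 16.9048 / (pi * 376) = 0.8587 m


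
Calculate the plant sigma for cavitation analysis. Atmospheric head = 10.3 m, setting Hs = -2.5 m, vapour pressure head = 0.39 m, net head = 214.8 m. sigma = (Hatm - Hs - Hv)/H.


sigma = (10.3 - (-2.5) - 0.39) / 214.8 = 0.0578


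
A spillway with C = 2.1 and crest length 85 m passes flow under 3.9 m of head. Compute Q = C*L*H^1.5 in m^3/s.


Q = 2.1 * 85 * 3.9^1.5 = 1374.7861 m^3/s


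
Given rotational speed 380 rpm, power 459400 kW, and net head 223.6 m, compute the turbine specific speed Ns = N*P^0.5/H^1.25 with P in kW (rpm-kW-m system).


Ns = 380 * 459400^0.5 / 223.6^1.25 = 297.8786


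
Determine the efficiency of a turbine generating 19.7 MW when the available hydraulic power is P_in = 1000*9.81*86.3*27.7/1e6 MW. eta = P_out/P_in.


P_in = 1000 * 9.81 * 86.3 * 27.7 / 1e6 = 23.4509 MW
eta = 19.7 / 23.4509 = 0.8401


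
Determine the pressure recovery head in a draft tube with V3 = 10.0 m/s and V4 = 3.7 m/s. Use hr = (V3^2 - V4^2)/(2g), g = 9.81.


hr = (10.0^2 - 3.7^2) / (2*9.81) = 4.3991 m


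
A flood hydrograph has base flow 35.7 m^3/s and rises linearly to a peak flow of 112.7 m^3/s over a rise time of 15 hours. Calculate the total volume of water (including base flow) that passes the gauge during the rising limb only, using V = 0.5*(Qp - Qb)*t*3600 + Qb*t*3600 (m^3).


V = 0.5*(112.7 - 35.7)*15*3600 + 35.7*15*3600 = 4.0068e+06 m^3


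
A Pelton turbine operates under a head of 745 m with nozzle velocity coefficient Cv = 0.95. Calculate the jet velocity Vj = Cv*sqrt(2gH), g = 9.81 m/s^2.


Vj = 0.95 * sqrt(2*9.81*745) = 114.8554 m/s


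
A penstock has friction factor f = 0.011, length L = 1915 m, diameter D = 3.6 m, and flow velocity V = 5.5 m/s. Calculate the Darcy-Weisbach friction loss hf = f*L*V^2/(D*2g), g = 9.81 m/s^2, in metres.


hf = 0.011 * 1915 * 5.5^2 / (3.6 * 2 * 9.81) = 9.0216 m


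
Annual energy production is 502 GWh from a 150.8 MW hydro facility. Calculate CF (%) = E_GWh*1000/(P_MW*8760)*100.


CF = 502 * 1000 / (150.8 * 8760) * 100 = 38.0013 %


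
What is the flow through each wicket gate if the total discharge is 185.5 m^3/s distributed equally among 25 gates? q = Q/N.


q = 185.5 / 25 = 7.4200 m^3/s


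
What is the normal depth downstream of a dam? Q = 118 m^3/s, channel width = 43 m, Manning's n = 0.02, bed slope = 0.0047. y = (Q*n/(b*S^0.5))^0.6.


y = (118 * 0.02 / (43 * 0.0047^0.5))^0.6 = 0.8751 m


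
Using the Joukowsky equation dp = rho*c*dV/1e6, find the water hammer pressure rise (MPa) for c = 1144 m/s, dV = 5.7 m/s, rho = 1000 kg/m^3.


dp = 1000 * 1144 * 5.7 / 1e6 = 6.5208 MPa


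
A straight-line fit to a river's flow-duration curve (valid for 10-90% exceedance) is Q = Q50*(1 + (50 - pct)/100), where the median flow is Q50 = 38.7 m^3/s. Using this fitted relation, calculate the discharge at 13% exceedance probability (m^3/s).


Q = 38.7 * (1 + (50 - 13)/100) = 53.0190 m^3/s


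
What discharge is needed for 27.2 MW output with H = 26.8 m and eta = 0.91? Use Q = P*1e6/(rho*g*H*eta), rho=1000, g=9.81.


Q = 27.2 * 1e6 / (1000 * 9.81 * 26.8 * 0.91) = 113.6904 m^3/s


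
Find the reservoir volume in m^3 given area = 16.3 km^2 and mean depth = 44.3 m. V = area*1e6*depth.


V = 16.3 * 1e6 * 44.3 = 7.2209e+08 m^3


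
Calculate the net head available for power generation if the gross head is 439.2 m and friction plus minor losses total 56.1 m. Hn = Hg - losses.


Hn = 439.2 - 56.1 = 383.1000 m


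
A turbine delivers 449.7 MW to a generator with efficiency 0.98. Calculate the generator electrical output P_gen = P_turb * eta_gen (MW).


P_gen = 449.7 * 0.98 = 440.7060 MW


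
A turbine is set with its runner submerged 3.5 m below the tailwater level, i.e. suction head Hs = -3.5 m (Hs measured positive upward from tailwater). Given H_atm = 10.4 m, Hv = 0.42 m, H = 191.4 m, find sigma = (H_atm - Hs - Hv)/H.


sigma = (10.4 - (-3.5) - 0.42) / 191.4 = 0.0704


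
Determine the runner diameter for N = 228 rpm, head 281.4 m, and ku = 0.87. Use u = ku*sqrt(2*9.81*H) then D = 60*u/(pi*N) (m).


u = 0.87 * sqrt(2*9.81*281.4) = 64.6444 m/s
D = 60 * 64.6444 / (pi * 228) = 5.4150 m


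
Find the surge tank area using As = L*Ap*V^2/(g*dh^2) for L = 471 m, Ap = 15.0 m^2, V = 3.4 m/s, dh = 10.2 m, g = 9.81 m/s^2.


As = 471 * 15.0 * 3.4^2 / (9.81 * 10.2^2) = 80.0204 m^2


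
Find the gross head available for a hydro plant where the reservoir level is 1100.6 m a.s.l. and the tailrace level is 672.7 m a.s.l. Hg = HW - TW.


Hg = 1100.6 - 672.7 = 427.9000 m


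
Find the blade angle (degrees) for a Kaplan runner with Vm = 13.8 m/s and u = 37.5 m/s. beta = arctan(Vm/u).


beta = arctan(13.8 / 37.5) = 20.2036 degrees


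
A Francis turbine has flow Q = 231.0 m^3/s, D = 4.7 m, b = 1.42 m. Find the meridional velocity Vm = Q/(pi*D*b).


Vm = 231.0 / (pi * 4.7 * 1.42) = 11.0173 m/s


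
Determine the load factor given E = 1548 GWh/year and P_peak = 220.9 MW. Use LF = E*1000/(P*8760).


LF = 1548 * 1000 / (220.9 * 8760) = 0.8000


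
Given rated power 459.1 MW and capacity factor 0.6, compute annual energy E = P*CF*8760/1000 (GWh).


E = 459.1 * 0.6 * 8760 / 1000 = 2413.0296 GWh


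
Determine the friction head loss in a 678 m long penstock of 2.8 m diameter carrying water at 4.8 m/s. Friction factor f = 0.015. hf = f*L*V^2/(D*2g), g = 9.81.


hf = 0.015 * 678 * 4.8^2 / (2.8 * 2 * 9.81) = 4.2653 m


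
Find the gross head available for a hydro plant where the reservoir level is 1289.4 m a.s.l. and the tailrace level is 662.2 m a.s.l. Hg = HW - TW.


Hg = 1289.4 - 662.2 = 627.2000 m


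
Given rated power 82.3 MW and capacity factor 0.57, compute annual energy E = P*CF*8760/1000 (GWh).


E = 82.3 * 0.57 * 8760 / 1000 = 410.9404 GWh


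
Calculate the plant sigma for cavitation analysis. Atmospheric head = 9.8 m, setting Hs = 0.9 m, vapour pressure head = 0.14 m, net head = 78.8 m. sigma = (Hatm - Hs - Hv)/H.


sigma = (9.8 - 0.9 - 0.14) / 78.8 = 0.1112


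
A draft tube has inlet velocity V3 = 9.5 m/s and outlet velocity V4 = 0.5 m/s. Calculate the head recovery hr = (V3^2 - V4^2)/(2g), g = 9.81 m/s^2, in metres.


hr = (9.5^2 - 0.5^2) / (2*9.81) = 4.5872 m


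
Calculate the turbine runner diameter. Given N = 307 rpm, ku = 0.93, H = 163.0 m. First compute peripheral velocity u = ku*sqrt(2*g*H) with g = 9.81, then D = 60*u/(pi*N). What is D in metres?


u = 0.93 * sqrt(2*9.81*163.0) = 52.5928 m/s
D = 60 * 52.5928 / (pi * 307) = 3.2718 m


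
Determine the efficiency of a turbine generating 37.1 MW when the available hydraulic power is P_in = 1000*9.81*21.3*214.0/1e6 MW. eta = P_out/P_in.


P_in = 1000 * 9.81 * 21.3 * 214.0 / 1e6 = 44.7159 MW
eta = 37.1 / 44.7159 = 0.8297


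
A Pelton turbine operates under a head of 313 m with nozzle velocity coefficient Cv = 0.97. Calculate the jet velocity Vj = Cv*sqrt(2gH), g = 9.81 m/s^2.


Vj = 0.97 * sqrt(2*9.81*313) = 76.0140 m/s


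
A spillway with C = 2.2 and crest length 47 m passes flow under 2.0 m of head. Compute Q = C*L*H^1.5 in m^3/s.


Q = 2.2 * 47 * 2.0^1.5 = 292.4594 m^3/s


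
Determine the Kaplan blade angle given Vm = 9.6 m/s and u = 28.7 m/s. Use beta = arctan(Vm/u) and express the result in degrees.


beta = arctan(9.6 / 28.7) = 18.4948 degrees


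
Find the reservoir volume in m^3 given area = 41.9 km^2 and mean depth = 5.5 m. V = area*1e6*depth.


V = 41.9 * 1e6 * 5.5 = 2.3045e+08 m^3


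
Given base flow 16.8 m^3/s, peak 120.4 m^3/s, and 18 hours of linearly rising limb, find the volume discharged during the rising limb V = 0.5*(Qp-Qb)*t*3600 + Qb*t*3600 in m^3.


V = 0.5*(120.4 - 16.8)*18*3600 + 16.8*18*3600 = 4.4453e+06 m^3


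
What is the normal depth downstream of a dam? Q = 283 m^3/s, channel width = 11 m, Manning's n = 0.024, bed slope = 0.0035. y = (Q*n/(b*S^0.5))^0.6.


y = (283 * 0.024 / (11 * 0.0035^0.5))^0.6 = 4.0845 m


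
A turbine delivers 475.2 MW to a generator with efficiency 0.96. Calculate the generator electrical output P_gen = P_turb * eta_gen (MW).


P_gen = 475.2 * 0.96 = 456.1920 MW


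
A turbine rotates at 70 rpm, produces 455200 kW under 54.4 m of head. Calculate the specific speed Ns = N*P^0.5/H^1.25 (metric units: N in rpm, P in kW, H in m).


Ns = 70 * 455200^0.5 / 54.4^1.25 = 319.6690


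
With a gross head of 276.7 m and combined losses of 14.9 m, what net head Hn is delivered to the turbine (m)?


Hn = 276.7 - 14.9 = 261.8000 m


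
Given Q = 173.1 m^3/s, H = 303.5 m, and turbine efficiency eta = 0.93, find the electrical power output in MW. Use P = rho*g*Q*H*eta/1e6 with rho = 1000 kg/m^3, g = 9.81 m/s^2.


P = 1000 * 9.81 * 173.1 * 303.5 * 0.93 / 1e6 = 479.3003 MW


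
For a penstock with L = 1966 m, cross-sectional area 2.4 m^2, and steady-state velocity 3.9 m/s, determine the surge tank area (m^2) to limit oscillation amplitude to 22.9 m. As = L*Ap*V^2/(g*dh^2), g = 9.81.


As = 1966 * 2.4 * 3.9^2 / (9.81 * 22.9^2) = 13.9503 m^2


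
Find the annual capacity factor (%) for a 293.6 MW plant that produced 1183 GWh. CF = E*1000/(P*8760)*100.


CF = 1183 * 1000 / (293.6 * 8760) * 100 = 45.9965 %


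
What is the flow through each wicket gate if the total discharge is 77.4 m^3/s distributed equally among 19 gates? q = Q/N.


q = 77.4 / 19 = 4.0737 m^3/s


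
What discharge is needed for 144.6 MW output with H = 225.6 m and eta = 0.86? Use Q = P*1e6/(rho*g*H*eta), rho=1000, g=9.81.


Q = 144.6 * 1e6 / (1000 * 9.81 * 225.6 * 0.86) = 75.9734 m^3/s


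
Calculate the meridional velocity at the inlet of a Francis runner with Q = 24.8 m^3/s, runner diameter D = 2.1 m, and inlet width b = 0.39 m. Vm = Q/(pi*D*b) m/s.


Vm = 24.8 / (pi * 2.1 * 0.39) = 9.6387 m/s


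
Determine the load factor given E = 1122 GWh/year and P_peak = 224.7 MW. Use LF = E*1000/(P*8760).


LF = 1122 * 1000 / (224.7 * 8760) = 0.5700


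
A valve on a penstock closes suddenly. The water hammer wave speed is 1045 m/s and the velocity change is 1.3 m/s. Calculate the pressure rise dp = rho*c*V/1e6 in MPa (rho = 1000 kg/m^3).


dp = 1000 * 1045 * 1.3 / 1e6 = 1.3585 MPa


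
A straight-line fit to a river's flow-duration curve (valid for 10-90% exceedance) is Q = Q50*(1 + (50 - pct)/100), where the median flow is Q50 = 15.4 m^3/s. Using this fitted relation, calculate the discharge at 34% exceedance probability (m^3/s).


Q = 15.4 * (1 + (50 - 34)/100) = 17.8640 m^3/s


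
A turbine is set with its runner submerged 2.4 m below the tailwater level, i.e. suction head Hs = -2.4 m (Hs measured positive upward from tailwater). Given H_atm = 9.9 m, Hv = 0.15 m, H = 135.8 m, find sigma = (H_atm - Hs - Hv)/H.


sigma = (9.9 - (-2.4) - 0.15) / 135.8 = 0.0895


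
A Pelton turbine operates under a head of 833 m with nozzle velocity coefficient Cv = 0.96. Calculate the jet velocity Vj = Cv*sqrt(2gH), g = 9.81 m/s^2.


Vj = 0.96 * sqrt(2*9.81*833) = 122.7279 m/s


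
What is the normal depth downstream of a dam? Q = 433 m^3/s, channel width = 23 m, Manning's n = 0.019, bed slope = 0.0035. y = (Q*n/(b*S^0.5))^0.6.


y = (433 * 0.019 / (23 * 0.0035^0.5))^0.6 = 2.9437 m


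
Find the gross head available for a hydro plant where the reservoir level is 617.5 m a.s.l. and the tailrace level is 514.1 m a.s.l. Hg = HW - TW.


Hg = 617.5 - 514.1 = 103.4000 m


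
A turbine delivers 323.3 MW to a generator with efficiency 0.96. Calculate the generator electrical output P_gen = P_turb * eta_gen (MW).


P_gen = 323.3 * 0.96 = 310.3680 MW


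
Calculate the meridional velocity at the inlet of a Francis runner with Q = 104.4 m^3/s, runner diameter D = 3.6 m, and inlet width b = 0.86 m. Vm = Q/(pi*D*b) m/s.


Vm = 104.4 / (pi * 3.6 * 0.86) = 10.7337 m/s


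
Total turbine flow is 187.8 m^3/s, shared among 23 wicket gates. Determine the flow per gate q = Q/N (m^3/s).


q = 187.8 / 23 = 8.1652 m^3/s


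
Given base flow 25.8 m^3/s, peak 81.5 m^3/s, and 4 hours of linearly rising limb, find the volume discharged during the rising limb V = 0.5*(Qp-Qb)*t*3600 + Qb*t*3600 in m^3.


V = 0.5*(81.5 - 25.8)*4*3600 + 25.8*4*3600 = 772560.0000 m^3


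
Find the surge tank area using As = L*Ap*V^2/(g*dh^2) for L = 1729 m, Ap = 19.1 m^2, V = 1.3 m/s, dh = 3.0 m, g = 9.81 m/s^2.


As = 1729 * 19.1 * 1.3^2 / (9.81 * 3.0^2) = 632.1258 m^2


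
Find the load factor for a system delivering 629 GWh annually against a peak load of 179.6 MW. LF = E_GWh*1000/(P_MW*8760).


LF = 629 * 1000 / (179.6 * 8760) = 0.3998


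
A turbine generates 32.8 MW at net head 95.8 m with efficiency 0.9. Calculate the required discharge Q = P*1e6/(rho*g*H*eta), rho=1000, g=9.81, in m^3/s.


Q = 32.8 * 1e6 / (1000 * 9.81 * 95.8 * 0.9) = 38.7790 m^3/s


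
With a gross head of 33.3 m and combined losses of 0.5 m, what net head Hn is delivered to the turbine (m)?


Hn = 33.3 - 0.5 = 32.8000 m


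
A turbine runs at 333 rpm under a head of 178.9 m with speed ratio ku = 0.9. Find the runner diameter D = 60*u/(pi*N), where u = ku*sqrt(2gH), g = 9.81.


u = 0.9 * sqrt(2*9.81*178.9) = 53.3209 m/s
D = 60 * 53.3209 / (pi * 333) = 3.0581 m


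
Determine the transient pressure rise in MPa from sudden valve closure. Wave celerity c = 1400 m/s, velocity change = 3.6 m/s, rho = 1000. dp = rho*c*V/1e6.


dp = 1000 * 1400 * 3.6 / 1e6 = 5.0400 MPa


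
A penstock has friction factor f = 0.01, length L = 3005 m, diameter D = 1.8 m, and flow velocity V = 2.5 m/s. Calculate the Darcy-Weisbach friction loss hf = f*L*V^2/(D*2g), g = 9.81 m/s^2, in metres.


hf = 0.01 * 3005 * 2.5^2 / (1.8 * 2 * 9.81) = 5.3181 m


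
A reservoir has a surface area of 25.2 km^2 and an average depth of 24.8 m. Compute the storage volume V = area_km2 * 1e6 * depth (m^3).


V = 25.2 * 1e6 * 24.8 = 6.2496e+08 m^3


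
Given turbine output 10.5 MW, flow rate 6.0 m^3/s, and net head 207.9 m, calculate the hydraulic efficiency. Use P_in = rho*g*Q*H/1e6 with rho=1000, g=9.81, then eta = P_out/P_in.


P_in = 1000 * 9.81 * 6.0 * 207.9 / 1e6 = 12.2370 MW
eta = 10.5 / 12.2370 = 0.8581


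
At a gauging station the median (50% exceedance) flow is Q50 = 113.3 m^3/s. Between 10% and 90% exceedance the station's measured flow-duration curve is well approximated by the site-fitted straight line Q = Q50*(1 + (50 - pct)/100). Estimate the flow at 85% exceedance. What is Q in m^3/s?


Q = 113.3 * (1 + (50 - 85)/100) = 73.6450 m^3/s


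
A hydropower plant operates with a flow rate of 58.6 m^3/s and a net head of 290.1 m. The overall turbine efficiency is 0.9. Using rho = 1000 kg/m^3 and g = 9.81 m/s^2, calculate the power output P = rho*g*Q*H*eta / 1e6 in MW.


P = 1000 * 9.81 * 58.6 * 290.1 * 0.9 / 1e6 = 150.0918 MW


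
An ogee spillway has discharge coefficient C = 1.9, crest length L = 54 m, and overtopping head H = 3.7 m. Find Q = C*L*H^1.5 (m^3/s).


Q = 1.9 * 54 * 3.7^1.5 = 730.2136 m^3/s


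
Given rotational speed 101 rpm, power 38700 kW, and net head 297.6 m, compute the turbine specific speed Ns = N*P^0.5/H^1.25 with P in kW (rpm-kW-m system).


Ns = 101 * 38700^0.5 / 297.6^1.25 = 16.0744


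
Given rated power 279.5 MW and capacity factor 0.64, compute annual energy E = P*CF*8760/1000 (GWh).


E = 279.5 * 0.64 * 8760 / 1000 = 1566.9888 GWh
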